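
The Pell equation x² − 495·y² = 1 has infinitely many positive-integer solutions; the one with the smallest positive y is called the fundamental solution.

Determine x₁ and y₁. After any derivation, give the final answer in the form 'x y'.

√495 = [22; 4,44, …], period ℓ=2 (even) → k=1
i=0: a=22 ⇒ p=22, q=1
i=1: a=4 ⇒ p=89, q=4
(x₁, y₁) = (89, 4);  89² − 495·4² = 1 ✓

89 4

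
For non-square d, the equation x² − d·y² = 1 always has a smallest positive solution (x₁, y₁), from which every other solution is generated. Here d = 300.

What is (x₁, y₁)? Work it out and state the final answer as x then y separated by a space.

√300 → a₀=17, period (3,8,3,34); ℓ=4 even so k=3
step 0: (17, 1)  from 17·(1,0) + (0,1)
step 1: (52, 3)  from 3·(17,1) + (1,0)
step 2: (433, 25)  from 8·(52,3) + (17,1)
step 3: (1351, 78)  from 3·(433,25) + (52,3)
(x₁, y₁) = (1351, 78);  1351² − 300·78² = 1 ✓

1351 78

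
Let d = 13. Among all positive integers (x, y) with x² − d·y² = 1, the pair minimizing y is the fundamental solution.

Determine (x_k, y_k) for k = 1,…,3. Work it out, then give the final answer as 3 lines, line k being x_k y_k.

√13 → a₀=3, period (1,1,1,1,6); ℓ=5 odd so k=9
k=0  a_k=3  p_k/q_k = 3/1
…
k=2  a_k=1  p_k/q_k = 7/2
k=3  a_k=1  p_k/q_k = 11/3
…
k=8  a_k=1  p_k/q_k = 393/109
k=9  a_k=1  p_k/q_k = 649/180
fundamental: x₁=649, y₁=180  (since 421201 − 13·32400 = 1)
n=2: (649,180)∘(649,180) = (649·649+13·180·180, 649·180+180·649) = (842401,233640)
n=3: (842401,233640)∘(649,180) = (649·842401+13·180·233640, 649·233640+180·842401) = (1093435849,303264540)

649 180
842401 233640
1093435849 303264540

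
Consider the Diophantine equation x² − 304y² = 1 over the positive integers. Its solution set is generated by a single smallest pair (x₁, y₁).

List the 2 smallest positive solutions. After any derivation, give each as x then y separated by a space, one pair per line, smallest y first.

√304 → a₀=17, period (2,3,2,1,1,1,1,1,2,3,2,34); ℓ=12 even so k=11
a_0=17:  p_0=17·1+0=17,  q_0=17·0+1=1
…
a_6=1:  p_6=1·680+401=1081,  q_6=1·39+23=62
…
a_10=3:  p_10=3·7445+2842=25177,  q_10=3·427+163=1444
a_11=2:  p_11=2·25177+7445=57799,  q_11=2·1444+427=3315
→ (57799, 3315).  Check: 57799²=3340724401, 304·3315²=3340724400, difference 1.
(x_2, y_2) = (57799·57799 + 304·3315·3315, 57799·3315 + 3315·57799) = (6681448801, 383207370)

57799 3315
6681448801 383207370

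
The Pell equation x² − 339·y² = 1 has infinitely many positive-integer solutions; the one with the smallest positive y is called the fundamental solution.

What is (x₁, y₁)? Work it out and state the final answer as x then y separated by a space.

d=339: √d = [18; 2,2,2,1,17,1,2,2,2,36] (ℓ=10, even), read p_9/q_9
step 0: (18, 1)  from 18·(1,0) + (0,1)
…
step 2: (92, 5)  from 2·(37,2) + (18,1)
step 3: (221, 12)  from 2·(92,5) + (37,2)
step 4: (313, 17)  from 1·(221,12) + (92,5)
step 5: (5542, 301)  from 17·(313,17) + (221,12)
step 6: (5855, 318)  from 1·(5542,301) + (313,17)
step 7: (17252, 937)  from 2·(5855,318) + (5542,301)
step 8: (40359, 2192)  from 2·(17252,937) + (5855,318)
step 9: (97970, 5321)  from 2·(40359,2192) + (17252,937)
(x₁, y₁) = (97970, 5321);  97970² − 339·5321² = 1 ✓

97970 5321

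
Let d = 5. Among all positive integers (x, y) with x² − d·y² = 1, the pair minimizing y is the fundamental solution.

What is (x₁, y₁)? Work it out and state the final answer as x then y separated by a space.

[2; 4] for √5; ℓ=1 ⇒ convergent index 1
step 0: (2, 1)  from 2·(1,0) + (0,1)
step 1: (9, 4)  from 4·(2,1) + (1,0)
(x₁, y₁) = (9, 4);  9² − 5·4² = 1 ✓

9 4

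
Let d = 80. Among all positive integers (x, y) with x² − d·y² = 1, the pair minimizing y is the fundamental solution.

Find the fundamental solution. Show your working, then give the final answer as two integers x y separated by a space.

9 1

[8; 1,16] for √80; ℓ=2 ⇒ convergent index 1
step 0: (8, 1)  from 8·(1,0) + (0,1)
step 1: (9, 1)  from 1·(8,1) + (1,0)
fundamental: x₁=9, y₁=1  (since 81 − 80·1 = 1)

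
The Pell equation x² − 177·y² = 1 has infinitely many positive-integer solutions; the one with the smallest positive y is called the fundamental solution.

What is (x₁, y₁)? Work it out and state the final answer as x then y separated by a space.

62423 4692

d=177: √d = [13; 3,3,2,8,2,3,3,26] (ℓ=8, even), read p_7/q_7
k=0  a_k=13  p_k/q_k = 13/1
…
k=3  a_k=2  p_k/q_k = 306/23
…
k=5  a_k=2  p_k/q_k = 5468/411
k=6  a_k=3  p_k/q_k = 18985/1427
k=7  a_k=3  p_k/q_k = 62423/4692
→ (62423, 4692).  Check: 62423²=3896630929, 177·4692²=3896630928, difference 1.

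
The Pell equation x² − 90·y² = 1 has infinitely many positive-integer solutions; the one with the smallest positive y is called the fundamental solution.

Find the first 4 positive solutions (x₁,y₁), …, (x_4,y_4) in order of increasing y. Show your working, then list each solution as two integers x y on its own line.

d=90: √d = [9; 2,18] (ℓ=2, even), read p_1/q_1
step 0: (9, 1)  from 9·(1,0) + (0,1)
step 1: (19, 2)  from 2·(9,1) + (1,0)
(x₁, y₁) = (19, 2);  19² − 90·2² = 1 ✓
(x_2, y_2) = (19·19 + 90·2·2, 19·2 + 2·19) = (721, 76)
(x_3, y_3) = (19·721 + 90·2·76, 19·76 + 2·721) = (27379, 2886)
(x_4, y_4) = (19·27379 + 90·2·2886, 19·2886 + 2·27379) = (1039681, 109592)

19 2
721 76
27379 2886
1039681 109592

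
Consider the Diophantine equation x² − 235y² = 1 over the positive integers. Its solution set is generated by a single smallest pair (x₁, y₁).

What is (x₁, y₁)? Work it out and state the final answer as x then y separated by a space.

46 3

√235 = [15; 3,30, …], period ℓ=2 (even) → k=1
k=0  a_k=15  p_k/q_k = 15/1
k=1  a_k=3  p_k/q_k = 46/3
fundamental: x₁=46, y₁=3  (since 2116 − 235·9 = 1)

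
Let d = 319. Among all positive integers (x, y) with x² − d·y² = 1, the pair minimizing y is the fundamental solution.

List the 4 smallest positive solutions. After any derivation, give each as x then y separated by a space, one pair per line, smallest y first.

12901780 722361
332911854336799 18639485405160
8590311008090840302660 480965080021169647239
221660605515932150288251132801 12410611300231033623224965680

√319 = [17; 1,6,5,1,4,…,6,1,34, …], period ℓ=14 (even) → k=13
step 0: (17, 1)  from 17·(1,0) + (0,1)
step 1: (18, 1)  from 1·(17,1) + (1,0)
…
step 3: (643, 36)  from 5·(125,7) + (18,1)
step 4: (768, 43)  from 1·(643,36) + (125,7)
step 5: (3715, 208)  from 4·(768,43) + (643,36)
…
step 7: (15628, 875)  from 1·(11913,667) + (3715,208)
step 8: (58797, 3292)  from 3·(15628,875) + (11913,667)
step 9: (250816, 14043)  from 4·(58797,3292) + (15628,875)
step 10: (309613, 17335)  from 1·(250816,14043) + (58797,3292)
step 11: (1798881, 100718)  from 5·(309613,17335) + (250816,14043)
step 12: (11102899, 621643)  from 6·(1798881,100718) + (309613,17335)
step 13: (12901780, 722361)  from 1·(11102899,621643) + (1798881,100718)
fundamental: x₁=12901780, y₁=722361  (since 166455927168400 − 319·521805414321 = 1)
(x_2, y_2) = (12901780·12901780 + 319·722361·722361, 12901780·722361 + 722361·12901780) = (332911854336799, 18639485405160)
(x_3, y_3) = (12901780·332911854336799 + 319·722361·18639485405160, 12901780·18639485405160 + 722361·332911854336799) = (8590311008090840302660, 480965080021169647239)
(x_4, y_4) = (12901780·8590311008090840302660 + 319·722361·480965080021169647239, 12901780·480965080021169647239 + 722361·8590311008090840302660) = (221660605515932150288251132801, 12410611300231033623224965680)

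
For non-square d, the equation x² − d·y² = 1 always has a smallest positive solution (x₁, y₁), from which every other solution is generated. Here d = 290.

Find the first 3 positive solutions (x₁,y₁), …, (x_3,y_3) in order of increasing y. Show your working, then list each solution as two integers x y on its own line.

d=290: √d = [17; 34] (ℓ=1, odd), read p_1/q_1
i=0: a=17 ⇒ p=17, q=1
i=1: a=34 ⇒ p=579, q=34
→ (579, 34).  Check: 579²=335241, 290·34²=335240, difference 1.
n=2: (579,34)∘(579,34) = (579·579+290·34·34, 579·34+34·579) = (670481,39372)
n=3: (670481,39372)∘(579,34) = (579·670481+290·34·39372, 579·39372+34·670481) = (776416419,45592742)

579 34
670481 39372
776416419 45592742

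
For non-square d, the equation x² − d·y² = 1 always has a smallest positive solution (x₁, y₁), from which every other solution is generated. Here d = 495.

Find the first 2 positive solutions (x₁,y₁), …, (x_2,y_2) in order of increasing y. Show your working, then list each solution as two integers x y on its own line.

d=495: √d = [22; 4,44] (ℓ=2, even), read p_1/q_1
step 0: (22, 1)  from 22·(1,0) + (0,1)
step 1: (89, 4)  from 4·(22,1) + (1,0)
fundamental: x₁=89, y₁=4  (since 7921 − 495·16 = 1)
(x_2, y_2) = (89·89 + 495·4·4, 89·4 + 4·89) = (15841, 712)

89 4
15841 712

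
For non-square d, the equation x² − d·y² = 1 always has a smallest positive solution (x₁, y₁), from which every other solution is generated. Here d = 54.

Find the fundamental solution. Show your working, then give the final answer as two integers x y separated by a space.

485 66

[7; 2,1,6,1,2,14] for √54; ℓ=6 ⇒ convergent index 5
a_0=7:  p_0=7·1+0=7,  q_0=7·0+1=1
a_1=2:  p_1=2·7+1=15,  q_1=2·1+0=2
a_2=1:  p_2=1·15+7=22,  q_2=1·2+1=3
…
a_4=1:  p_4=1·147+22=169,  q_4=1·20+3=23
a_5=2:  p_5=2·169+147=485,  q_5=2·23+20=66
(x₁, y₁) = (485, 66);  485² − 54·66² = 1 ✓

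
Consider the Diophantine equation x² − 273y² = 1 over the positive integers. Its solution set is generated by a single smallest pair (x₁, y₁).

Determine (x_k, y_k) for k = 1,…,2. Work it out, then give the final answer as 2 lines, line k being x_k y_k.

√273 → a₀=16, period (1,1,10,1,1,32); ℓ=6 even so k=5
step 0: (16, 1)  from 16·(1,0) + (0,1)
step 1: (17, 1)  from 1·(16,1) + (1,0)
step 2: (33, 2)  from 1·(17,1) + (16,1)
…
step 4: (380, 23)  from 1·(347,21) + (33,2)
step 5: (727, 44)  from 1·(380,23) + (347,21)
→ (727, 44).  Check: 727²=528529, 273·44²=528528, difference 1.
k=2:  x_2 = 727·727+273·44·44 = 1057057,  y_2 = 727·44+44·727 = 63976

727 44
1057057 63976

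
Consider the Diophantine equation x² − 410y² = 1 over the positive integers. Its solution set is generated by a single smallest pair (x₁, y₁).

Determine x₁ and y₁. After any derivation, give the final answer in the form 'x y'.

√410 = [20; 4,40, …], period ℓ=2 (even) → k=1
k=0  a_k=20  p_k/q_k = 20/1
k=1  a_k=4  p_k/q_k = 81/4
→ (81, 4).  Check: 81²=6561, 410·4²=6560, difference 1.

81 4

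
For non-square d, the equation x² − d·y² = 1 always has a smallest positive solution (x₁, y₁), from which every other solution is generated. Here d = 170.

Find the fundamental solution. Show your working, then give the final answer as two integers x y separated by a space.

339 26

√170 → a₀=13, period (26); ℓ=1 odd so k=1
step 0: (13, 1)  from 13·(1,0) + (0,1)
step 1: (339, 26)  from 26·(13,1) + (1,0)
→ (339, 26).  Check: 339²=114921, 170·26²=114920, difference 1.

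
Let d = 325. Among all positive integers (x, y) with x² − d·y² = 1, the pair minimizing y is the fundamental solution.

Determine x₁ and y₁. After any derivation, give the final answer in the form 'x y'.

649 36

d=325: √d = [18; 36] (ℓ=1, odd), read p_1/q_1
step 0: (18, 1)  from 18·(1,0) + (0,1)
step 1: (649, 36)  from 36·(18,1) + (1,0)
fundamental: x₁=649, y₁=36  (since 421201 − 325·1296 = 1)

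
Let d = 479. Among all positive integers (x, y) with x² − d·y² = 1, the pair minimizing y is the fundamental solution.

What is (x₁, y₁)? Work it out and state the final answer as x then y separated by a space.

√479 → a₀=21, period (1,7,1,3,2,21,2,3,1,7,1,42); ℓ=12 even so k=11
k=0  a_k=21  p_k/q_k = 21/1
…
k=4  a_k=3  p_k/q_k = 766/35
…
k=7  a_k=2  p_k/q_k = 75879/3467
…
k=9  a_k=1  p_k/q_k = 340591/15562
k=10  a_k=7  p_k/q_k = 2648849/121029
k=11  a_k=1  p_k/q_k = 2989440/136591
→ (2989440, 136591).  Check: 2989440²=8936751513600, 479·136591²=8936751513599, difference 1.

2989440 136591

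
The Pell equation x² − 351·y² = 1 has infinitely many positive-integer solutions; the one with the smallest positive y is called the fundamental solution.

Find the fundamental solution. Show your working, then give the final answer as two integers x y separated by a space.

√351 = [18; 1,2,1,3,2,2,2,3,1,2,1,36, …], period ℓ=12 (even) → k=11
k=0  a_k=18  p_k/q_k = 18/1
k=1  a_k=1  p_k/q_k = 19/1
k=2  a_k=2  p_k/q_k = 56/3
k=3  a_k=1  p_k/q_k = 75/4
k=4  a_k=3  p_k/q_k = 281/15
k=5  a_k=2  p_k/q_k = 637/34
k=6  a_k=2  p_k/q_k = 1555/83
k=7  a_k=2  p_k/q_k = 3747/200
k=8  a_k=3  p_k/q_k = 12796/683
k=9  a_k=1  p_k/q_k = 16543/883
k=10  a_k=2  p_k/q_k = 45882/2449
k=11  a_k=1  p_k/q_k = 62425/3332
fundamental: x₁=62425, y₁=3332  (since 3896880625 − 351·11102224 = 1)

62425 3332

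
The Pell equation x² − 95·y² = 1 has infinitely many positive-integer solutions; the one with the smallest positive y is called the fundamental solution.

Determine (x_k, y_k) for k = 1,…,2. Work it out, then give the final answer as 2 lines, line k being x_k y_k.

√95 → a₀=9, period (1,2,1,18); ℓ=4 even so k=3
step 0: (9, 1)  from 9·(1,0) + (0,1)
…
step 2: (29, 3)  from 2·(10,1) + (9,1)
step 3: (39, 4)  from 1·(29,3) + (10,1)
fundamental: x₁=39, y₁=4  (since 1521 − 95·16 = 1)
(x_2, y_2) = (39·39 + 95·4·4, 39·4 + 4·39) = (3041, 312)

39 4
3041 312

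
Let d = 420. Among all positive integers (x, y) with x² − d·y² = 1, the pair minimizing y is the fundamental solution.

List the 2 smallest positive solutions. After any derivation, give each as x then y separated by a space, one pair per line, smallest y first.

d=420: √d = [20; 2,40] (ℓ=2, even), read p_1/q_1
step 0: (20, 1)  from 20·(1,0) + (0,1)
step 1: (41, 2)  from 2·(20,1) + (1,0)
(x₁, y₁) = (41, 2);  41² − 420·2² = 1 ✓
(41+2√420)^2 = 3361 + 164√420

41 2
3361 164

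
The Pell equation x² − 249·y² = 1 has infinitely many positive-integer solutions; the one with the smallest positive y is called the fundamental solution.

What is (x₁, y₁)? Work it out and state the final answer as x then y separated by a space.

8553815 542076

√249 = [15; 1,3,1,1,5,…,3,1,30, …], period ℓ=16 (even) → k=15
i=0: a=15 ⇒ p=15, q=1
i=1: a=1 ⇒ p=16, q=1
i=2: a=3 ⇒ p=63, q=4
i=3: a=1 ⇒ p=79, q=5
i=4: a=1 ⇒ p=142, q=9
i=5: a=5 ⇒ p=789, q=50
i=6: a=1 ⇒ p=931, q=59
…
i=9: a=3 ⇒ p=113835, q=7214
i=10: a=1 ⇒ p=150586, q=9543
i=11: a=5 ⇒ p=866765, q=54929
i=12: a=1 ⇒ p=1017351, q=64472
i=13: a=1 ⇒ p=1884116, q=119401
i=14: a=3 ⇒ p=6669699, q=422675
i=15: a=1 ⇒ p=8553815, q=542076
(x₁, y₁) = (8553815, 542076);  8553815² − 249·542076² = 1 ✓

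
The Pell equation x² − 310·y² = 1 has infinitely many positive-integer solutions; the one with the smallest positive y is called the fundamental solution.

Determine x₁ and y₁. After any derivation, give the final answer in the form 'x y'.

√310 → a₀=17, period (1,1,1,1,5,…,1,1,34); ℓ=16 even so k=15
k=0  a_k=17  p_k/q_k = 17/1
…
k=3  a_k=1  p_k/q_k = 53/3
…
k=5  a_k=5  p_k/q_k = 493/28
k=6  a_k=3  p_k/q_k = 1567/89
…
k=14  a_k=1  p_k/q_k = 515017/29251
k=15  a_k=1  p_k/q_k = 848719/48204
(x₁, y₁) = (848719, 48204);  848719² − 310·48204² = 1 ✓

848719 48204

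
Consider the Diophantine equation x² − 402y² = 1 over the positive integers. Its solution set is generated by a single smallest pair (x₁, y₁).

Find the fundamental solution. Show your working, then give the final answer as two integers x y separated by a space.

√402 = [20; 20,40, …], period ℓ=2 (even) → k=1
i=0: a=20 ⇒ p=20, q=1
i=1: a=20 ⇒ p=401, q=20
(x₁, y₁) = (401, 20);  401² − 402·20² = 1 ✓

401 20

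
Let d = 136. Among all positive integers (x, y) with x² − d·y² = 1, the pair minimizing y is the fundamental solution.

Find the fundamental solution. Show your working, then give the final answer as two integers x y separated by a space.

d=136: √d = [11; 1,1,1,22] (ℓ=4, even), read p_3/q_3
k=0  a_k=11  p_k/q_k = 11/1
k=1  a_k=1  p_k/q_k = 12/1
k=2  a_k=1  p_k/q_k = 23/2
k=3  a_k=1  p_k/q_k = 35/3
(x₁, y₁) = (35, 3);  35² − 136·3² = 1 ✓

35 3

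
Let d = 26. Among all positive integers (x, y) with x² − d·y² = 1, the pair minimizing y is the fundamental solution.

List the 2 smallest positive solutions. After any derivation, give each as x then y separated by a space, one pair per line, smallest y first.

51 10
5201 1020

√26 → a₀=5, period (10); ℓ=1 odd so k=1
i=0: a=5 ⇒ p=5, q=1
i=1: a=10 ⇒ p=51, q=10
fundamental: x₁=51, y₁=10  (since 2601 − 26·100 = 1)
k=2:  x_2 = 51·51+26·10·10 = 5201,  y_2 = 51·10+10·51 = 1020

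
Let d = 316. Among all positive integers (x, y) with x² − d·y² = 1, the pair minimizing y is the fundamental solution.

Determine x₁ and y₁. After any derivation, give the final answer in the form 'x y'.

d=316: √d = [17; 1,3,2,8,2,3,1,34] (ℓ=8, even), read p_7/q_7
a_0=17:  p_0=17·1+0=17,  q_0=17·0+1=1
…
a_4=8:  p_4=8·160+71=1351,  q_4=8·9+4=76
…
a_6=3:  p_6=3·2862+1351=9937,  q_6=3·161+76=559
a_7=1:  p_7=1·9937+2862=12799,  q_7=1·559+161=720
(x₁, y₁) = (12799, 720);  12799² − 316·720² = 1 ✓

12799 720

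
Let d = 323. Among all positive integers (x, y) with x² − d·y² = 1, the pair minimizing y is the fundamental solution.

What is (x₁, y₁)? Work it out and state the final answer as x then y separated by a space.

18 1

[17; 1,34] for √323; ℓ=2 ⇒ convergent index 1
i=0: a=17 ⇒ p=17, q=1
i=1: a=1 ⇒ p=18, q=1
→ (18, 1).  Check: 18²=324, 323·1²=323, difference 1.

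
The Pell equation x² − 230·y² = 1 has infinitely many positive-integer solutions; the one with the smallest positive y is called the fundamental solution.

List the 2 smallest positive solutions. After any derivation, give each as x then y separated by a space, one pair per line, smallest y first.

√230 → a₀=15, period (6,30); ℓ=2 even so k=1
k=0  a_k=15  p_k/q_k = 15/1
k=1  a_k=6  p_k/q_k = 91/6
→ (91, 6).  Check: 91²=8281, 230·6²=8280, difference 1.
(91+6√230)^2 = 16561 + 1092√230

91 6
16561 1092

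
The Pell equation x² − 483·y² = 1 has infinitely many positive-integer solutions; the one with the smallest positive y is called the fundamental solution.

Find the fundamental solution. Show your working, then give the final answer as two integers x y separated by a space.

d=483: √d = [21; 1,42] (ℓ=2, even), read p_1/q_1
k=0  a_k=21  p_k/q_k = 21/1
k=1  a_k=1  p_k/q_k = 22/1
→ (22, 1).  Check: 22²=484, 483·1²=483, difference 1.

22 1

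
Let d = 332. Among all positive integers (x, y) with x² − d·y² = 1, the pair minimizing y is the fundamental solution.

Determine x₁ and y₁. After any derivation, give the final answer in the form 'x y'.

√332 = [18; 4,1,1,8,1,1,4,36, …], period ℓ=8 (even) → k=7
i=0: a=18 ⇒ p=18, q=1
i=1: a=4 ⇒ p=73, q=4
…
i=3: a=1 ⇒ p=164, q=9
i=4: a=8 ⇒ p=1403, q=77
…
i=6: a=1 ⇒ p=2970, q=163
i=7: a=4 ⇒ p=13447, q=738
fundamental: x₁=13447, y₁=738  (since 180821809 − 332·544644 = 1)

13447 738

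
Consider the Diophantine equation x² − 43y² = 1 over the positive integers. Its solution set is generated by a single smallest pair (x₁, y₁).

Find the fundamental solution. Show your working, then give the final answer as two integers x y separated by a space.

3482 531

√43 → a₀=6, period (1,1,3,1,5,1,3,1,1,12); ℓ=10 even so k=9
step 0: (6, 1)  from 6·(1,0) + (0,1)
…
step 2: (13, 2)  from 1·(7,1) + (6,1)
step 3: (46, 7)  from 3·(13,2) + (7,1)
step 4: (59, 9)  from 1·(46,7) + (13,2)
step 5: (341, 52)  from 5·(59,9) + (46,7)
…
step 7: (1541, 235)  from 3·(400,61) + (341,52)
step 8: (1941, 296)  from 1·(1541,235) + (400,61)
step 9: (3482, 531)  from 1·(1941,296) + (1541,235)
fundamental: x₁=3482, y₁=531  (since 12124324 − 43·281961 = 1)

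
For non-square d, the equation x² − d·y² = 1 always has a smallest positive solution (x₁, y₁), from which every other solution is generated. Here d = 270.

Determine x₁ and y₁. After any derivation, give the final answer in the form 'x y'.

5291 322

d=270: √d = [16; 2,3,6,3,2,32] (ℓ=6, even), read p_5/q_5
step 0: (16, 1)  from 16·(1,0) + (0,1)
step 1: (33, 2)  from 2·(16,1) + (1,0)
…
step 3: (723, 44)  from 6·(115,7) + (33,2)
step 4: (2284, 139)  from 3·(723,44) + (115,7)
step 5: (5291, 322)  from 2·(2284,139) + (723,44)
→ (5291, 322).  Check: 5291²=27994681, 270·322²=27994680, difference 1.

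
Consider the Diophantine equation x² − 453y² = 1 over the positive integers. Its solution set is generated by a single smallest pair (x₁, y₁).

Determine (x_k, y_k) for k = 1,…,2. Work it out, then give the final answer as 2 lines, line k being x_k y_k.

√453 = [21; 3,1,1,10,14,10,1,1,3,42, …], period ℓ=10 (even) → k=9
i=0: a=21 ⇒ p=21, q=1
…
i=2: a=1 ⇒ p=85, q=4
…
i=6: a=10 ⇒ p=223565, q=10504
i=7: a=1 ⇒ p=245764, q=11547
i=8: a=1 ⇒ p=469329, q=22051
i=9: a=3 ⇒ p=1653751, q=77700
fundamental: x₁=1653751, y₁=77700  (since 2734892370001 − 453·6037290000 = 1)
k=2:  x_2 = 1653751·1653751+453·77700·77700 = 5469784740001,  y_2 = 1653751·77700+77700·1653751 = 256992905400

1653751 77700
5469784740001 256992905400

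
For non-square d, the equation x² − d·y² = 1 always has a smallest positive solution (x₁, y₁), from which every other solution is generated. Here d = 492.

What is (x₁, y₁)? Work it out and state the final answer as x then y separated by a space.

[22; 5,1,1,10,1,1,5,44] for √492; ℓ=8 ⇒ convergent index 7
i=0: a=22 ⇒ p=22, q=1
i=1: a=5 ⇒ p=111, q=5
i=2: a=1 ⇒ p=133, q=6
i=3: a=1 ⇒ p=244, q=11
i=4: a=10 ⇒ p=2573, q=116
…
i=6: a=1 ⇒ p=5390, q=243
i=7: a=5 ⇒ p=29767, q=1342
(x₁, y₁) = (29767, 1342);  29767² − 492·1342² = 1 ✓

29767 1342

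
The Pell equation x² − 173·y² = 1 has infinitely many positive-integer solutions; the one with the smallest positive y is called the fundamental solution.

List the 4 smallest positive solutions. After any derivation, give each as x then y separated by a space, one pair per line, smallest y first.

√173 = [13; 6,1,1,6,26, …], period ℓ=5 (odd) → k=9
i=0: a=13 ⇒ p=13, q=1
i=1: a=6 ⇒ p=79, q=6
i=2: a=1 ⇒ p=92, q=7
i=3: a=1 ⇒ p=171, q=13
…
i=8: a=1 ⇒ p=382343, q=29069
i=9: a=6 ⇒ p=2499849, q=190060
→ (2499849, 190060).  Check: 2499849²=6249245022801, 173·190060²=6249245022800, difference 1.
k=2:  x_2 = 2499849·2499849+173·190060·190060 = 12498490045601,  y_2 = 2499849·190060+190060·2499849 = 950242601880
k=3:  x_3 = 2499849·12498490045601+173·190060·950242601880 = 62488675684008728649,  y_3 = 2499849·950242601880+190060·12498490045601 = 4750926036134042180
k=4:  x_4 = 2499849·62488675684008728649+173·190060·4750926036134042180 = 312424506839974574118902401,  y_4 = 2499849·4750926036134042180+190060·62488675684008728649 = 23753195401006348176659760

2499849 190060
12498490045601 950242601880
62488675684008728649 4750926036134042180
312424506839974574118902401 23753195401006348176659760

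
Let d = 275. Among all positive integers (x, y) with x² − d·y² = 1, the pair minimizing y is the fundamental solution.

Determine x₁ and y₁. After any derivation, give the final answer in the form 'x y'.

199 12

[16; 1,1,2,1,1,32] for √275; ℓ=6 ⇒ convergent index 5
k=0  a_k=16  p_k/q_k = 16/1
k=1  a_k=1  p_k/q_k = 17/1
k=2  a_k=1  p_k/q_k = 33/2
…
k=4  a_k=1  p_k/q_k = 116/7
k=5  a_k=1  p_k/q_k = 199/12
fundamental: x₁=199, y₁=12  (since 39601 − 275·144 = 1)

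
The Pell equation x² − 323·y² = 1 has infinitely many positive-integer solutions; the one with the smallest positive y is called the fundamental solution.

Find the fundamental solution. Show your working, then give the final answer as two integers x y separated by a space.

18 1

√323 = [17; 1,34, …], period ℓ=2 (even) → k=1
a_0=17:  p_0=17·1+0=17,  q_0=17·0+1=1
a_1=1:  p_1=1·17+1=18,  q_1=1·1+0=1
→ (18, 1).  Check: 18²=324, 323·1²=323, difference 1.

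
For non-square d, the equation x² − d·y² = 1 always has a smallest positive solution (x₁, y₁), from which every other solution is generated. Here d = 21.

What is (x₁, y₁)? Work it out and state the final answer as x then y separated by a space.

d=21: √d = [4; 1,1,2,1,1,8] (ℓ=6, even), read p_5/q_5
a_0=4:  p_0=4·1+0=4,  q_0=4·0+1=1
a_1=1:  p_1=1·4+1=5,  q_1=1·1+0=1
…
a_4=1:  p_4=1·23+9=32,  q_4=1·5+2=7
a_5=1:  p_5=1·32+23=55,  q_5=1·7+5=12
→ (55, 12).  Check: 55²=3025, 21·12²=3024, difference 1.

55 12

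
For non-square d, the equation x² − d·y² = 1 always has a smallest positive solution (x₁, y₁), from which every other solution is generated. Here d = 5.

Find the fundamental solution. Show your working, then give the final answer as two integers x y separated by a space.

9 4

√5 → a₀=2, period (4); ℓ=1 odd so k=1
k=0  a_k=2  p_k/q_k = 2/1
k=1  a_k=4  p_k/q_k = 9/4
(x₁, y₁) = (9, 4);  9² − 5·4² = 1 ✓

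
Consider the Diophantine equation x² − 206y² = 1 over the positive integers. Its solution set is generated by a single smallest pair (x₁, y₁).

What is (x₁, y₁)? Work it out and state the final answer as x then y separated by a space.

59535 4148

√206 → a₀=14, period (2,1,5,14,5,1,2,28); ℓ=8 even so k=7
step 0: (14, 1)  from 14·(1,0) + (0,1)
step 1: (29, 2)  from 2·(14,1) + (1,0)
…
step 3: (244, 17)  from 5·(43,3) + (29,2)
…
step 5: (17539, 1222)  from 5·(3459,241) + (244,17)
step 6: (20998, 1463)  from 1·(17539,1222) + (3459,241)
step 7: (59535, 4148)  from 2·(20998,1463) + (17539,1222)
fundamental: x₁=59535, y₁=4148  (since 3544416225 − 206·17205904 = 1)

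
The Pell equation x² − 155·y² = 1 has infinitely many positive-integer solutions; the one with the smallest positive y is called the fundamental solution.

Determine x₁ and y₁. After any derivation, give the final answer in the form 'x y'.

[12; 2,4,2,24] for √155; ℓ=4 ⇒ convergent index 3
a_0=12:  p_0=12·1+0=12,  q_0=12·0+1=1
a_1=2:  p_1=2·12+1=25,  q_1=2·1+0=2
a_2=4:  p_2=4·25+12=112,  q_2=4·2+1=9
a_3=2:  p_3=2·112+25=249,  q_3=2·9+2=20
(x₁, y₁) = (249, 20);  249² − 155·20² = 1 ✓

249 20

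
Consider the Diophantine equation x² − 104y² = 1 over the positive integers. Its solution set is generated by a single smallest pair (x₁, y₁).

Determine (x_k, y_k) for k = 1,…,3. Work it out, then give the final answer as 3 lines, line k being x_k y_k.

51 5
5201 510
530451 52015

√104 = [10; 5,20, …], period ℓ=2 (even) → k=1
a_0=10:  p_0=10·1+0=10,  q_0=10·0+1=1
a_1=5:  p_1=5·10+1=51,  q_1=5·1+0=5
→ (51, 5).  Check: 51²=2601, 104·5²=2600, difference 1.
n=2: (51,5)∘(51,5) = (51·51+104·5·5, 51·5+5·51) = (5201,510)
n=3: (5201,510)∘(51,5) = (51·5201+104·5·510, 51·510+5·5201) = (530451,52015)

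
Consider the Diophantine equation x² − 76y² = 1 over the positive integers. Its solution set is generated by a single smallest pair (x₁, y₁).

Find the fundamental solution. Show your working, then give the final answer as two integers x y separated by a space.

d=76: √d = [8; 1,2,1,1,5,4,5,1,1,2,1,16] (ℓ=12, even), read p_11/q_11
a_0=8:  p_0=8·1+0=8,  q_0=8·0+1=1
a_1=1:  p_1=1·8+1=9,  q_1=1·1+0=1
…
a_6=4:  p_6=4·340+61=1421,  q_6=4·39+7=163
a_7=5:  p_7=5·1421+340=7445,  q_7=5·163+39=854
a_8=1:  p_8=1·7445+1421=8866,  q_8=1·854+163=1017
a_9=1:  p_9=1·8866+7445=16311,  q_9=1·1017+854=1871
a_10=2:  p_10=2·16311+8866=41488,  q_10=2·1871+1017=4759
a_11=1:  p_11=1·41488+16311=57799,  q_11=1·4759+1871=6630
→ (57799, 6630).  Check: 57799²=3340724401, 76·6630²=3340724400, difference 1.

57799 6630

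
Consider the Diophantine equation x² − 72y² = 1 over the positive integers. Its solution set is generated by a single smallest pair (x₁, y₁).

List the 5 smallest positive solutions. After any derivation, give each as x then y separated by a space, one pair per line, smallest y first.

d=72: √d = [8; 2,16] (ℓ=2, even), read p_1/q_1
i=0: a=8 ⇒ p=8, q=1
i=1: a=2 ⇒ p=17, q=2
fundamental: x₁=17, y₁=2  (since 289 − 72·4 = 1)
(x_2, y_2) = (17·17 + 72·2·2, 17·2 + 2·17) = (577, 68)
(x_3, y_3) = (17·577 + 72·2·68, 17·68 + 2·577) = (19601, 2310)
(x_4, y_4) = (17·19601 + 72·2·2310, 17·2310 + 2·19601) = (665857, 78472)
(x_5, y_5) = (17·665857 + 72·2·78472, 17·78472 + 2·665857) = (22619537, 2665738)

17 2
577 68
19601 2310
665857 78472
22619537 2665738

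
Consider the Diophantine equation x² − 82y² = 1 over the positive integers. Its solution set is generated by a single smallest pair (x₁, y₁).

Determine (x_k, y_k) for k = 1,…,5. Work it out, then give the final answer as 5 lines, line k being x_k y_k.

163 18
53137 5868
17322499 1912950
5647081537 623615832
1840931258563 203296848282

√82 → a₀=9, period (18); ℓ=1 odd so k=1
step 0: (9, 1)  from 9·(1,0) + (0,1)
step 1: (163, 18)  from 18·(9,1) + (1,0)
(x₁, y₁) = (163, 18);  163² − 82·18² = 1 ✓
(x_2, y_2) = (163·163 + 82·18·18, 163·18 + 18·163) = (53137, 5868)
(x_3, y_3) = (163·53137 + 82·18·5868, 163·5868 + 18·53137) = (17322499, 1912950)
(x_4, y_4) = (163·17322499 + 82·18·1912950, 163·1912950 + 18·17322499) = (5647081537, 623615832)
(x_5, y_5) = (163·5647081537 + 82·18·623615832, 163·623615832 + 18·5647081537) = (1840931258563, 203296848282)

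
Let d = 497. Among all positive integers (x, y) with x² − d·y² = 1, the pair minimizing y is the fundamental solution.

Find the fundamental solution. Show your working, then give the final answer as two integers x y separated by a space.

[22; 3,2,2,5,6,5,2,2,3,44] for √497; ℓ=10 ⇒ convergent index 9
k=0  a_k=22  p_k/q_k = 22/1
k=1  a_k=3  p_k/q_k = 67/3
…
k=4  a_k=5  p_k/q_k = 2051/92
…
k=6  a_k=5  p_k/q_k = 65476/2937
…
k=8  a_k=2  p_k/q_k = 352750/15823
k=9  a_k=3  p_k/q_k = 1201887/53912
→ (1201887, 53912).  Check: 1201887²=1444532360769, 497·53912²=1444532360768, difference 1.

1201887 53912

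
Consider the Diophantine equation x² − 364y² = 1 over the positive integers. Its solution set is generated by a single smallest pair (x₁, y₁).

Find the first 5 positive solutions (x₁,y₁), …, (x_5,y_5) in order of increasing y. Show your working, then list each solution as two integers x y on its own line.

4954951 259710
49103078824801 2573700648420
486606699052048124551 25505121203178395130
4822224700149240710505379201 252753251621617410554928840
47787774200457874208819626306623751 2504759953751544114971907242978550

[19; 12,1,2,3,1,8,1,3,2,1,12,38] for √364; ℓ=12 ⇒ convergent index 11
a_0=19:  p_0=19·1+0=19,  q_0=19·0+1=1
…
a_5=1:  p_5=1·2423+725=3148,  q_5=1·127+38=165
…
a_10=1:  p_10=1·270499+119872=390371,  q_10=1·14178+6283=20461
a_11=12:  p_11=12·390371+270499=4954951,  q_11=12·20461+14178=259710
fundamental: x₁=4954951, y₁=259710  (since 24551539412401 − 364·67449284100 = 1)
n=2: (4954951,259710)∘(4954951,259710) = (4954951·4954951+364·259710·259710, 4954951·259710+259710·4954951) = (49103078824801,2573700648420)
n=3: (49103078824801,2573700648420)∘(4954951,259710) = (4954951·49103078824801+364·259710·2573700648420, 4954951·2573700648420+259710·49103078824801) = (486606699052048124551,25505121203178395130)
n=4: (486606699052048124551,25505121203178395130)∘(4954951,259710) = (4954951·486606699052048124551+364·259710·25505121203178395130, 4954951·25505121203178395130+259710·486606699052048124551) = (4822224700149240710505379201,252753251621617410554928840)
n=5: (4822224700149240710505379201,252753251621617410554928840)∘(4954951,259710) = (4954951·4822224700149240710505379201+364·259710·252753251621617410554928840, 4954951·252753251621617410554928840+259710·4822224700149240710505379201) = (47787774200457874208819626306623751,2504759953751544114971907242978550)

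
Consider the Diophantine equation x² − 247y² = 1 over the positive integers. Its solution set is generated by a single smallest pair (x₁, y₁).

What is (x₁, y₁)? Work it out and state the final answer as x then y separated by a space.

d=247: √d = [15; 1,2,1,1,9,1,9,1,1,2,1,30] (ℓ=12, even), read p_11/q_11
i=0: a=15 ⇒ p=15, q=1
…
i=3: a=1 ⇒ p=63, q=4
…
i=6: a=1 ⇒ p=1163, q=74
i=7: a=9 ⇒ p=11520, q=733
i=8: a=1 ⇒ p=12683, q=807
i=9: a=1 ⇒ p=24203, q=1540
i=10: a=2 ⇒ p=61089, q=3887
i=11: a=1 ⇒ p=85292, q=5427
(x₁, y₁) = (85292, 5427);  85292² − 247·5427² = 1 ✓

85292 5427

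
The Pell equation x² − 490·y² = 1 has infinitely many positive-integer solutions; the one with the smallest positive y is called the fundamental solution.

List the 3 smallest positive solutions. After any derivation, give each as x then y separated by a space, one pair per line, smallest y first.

1039681 46968
2161873163521 97663474416
4495316905044313921 203077717488555624

d=490: √d = [22; 7,2,1,4,4,4,1,2,7,44] (ℓ=10, even), read p_9/q_9
k=0  a_k=22  p_k/q_k = 22/1
…
k=2  a_k=2  p_k/q_k = 332/15
k=3  a_k=1  p_k/q_k = 487/22
k=4  a_k=4  p_k/q_k = 2280/103
…
k=6  a_k=4  p_k/q_k = 40708/1839
k=7  a_k=1  p_k/q_k = 50315/2273
k=8  a_k=2  p_k/q_k = 141338/6385
k=9  a_k=7  p_k/q_k = 1039681/46968
fundamental: x₁=1039681, y₁=46968  (since 1080936581761 − 490·2205993024 = 1)
n=2: (1039681,46968)∘(1039681,46968) = (1039681·1039681+490·46968·46968, 1039681·46968+46968·1039681) = (2161873163521,97663474416)
n=3: (2161873163521,97663474416)∘(1039681,46968) = (1039681·2161873163521+490·46968·97663474416, 1039681·97663474416+46968·2161873163521) = (4495316905044313921,203077717488555624)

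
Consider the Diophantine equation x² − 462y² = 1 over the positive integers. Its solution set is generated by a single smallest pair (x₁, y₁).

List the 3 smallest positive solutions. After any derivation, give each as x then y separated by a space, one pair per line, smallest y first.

√462 = [21; 2,42, …], period ℓ=2 (even) → k=1
k=0  a_k=21  p_k/q_k = 21/1
k=1  a_k=2  p_k/q_k = 43/2
(x₁, y₁) = (43, 2);  43² − 462·2² = 1 ✓
n=2: (43,2)∘(43,2) = (43·43+462·2·2, 43·2+2·43) = (3697,172)
n=3: (3697,172)∘(43,2) = (43·3697+462·2·172, 43·172+2·3697) = (317899,14790)

43 2
3697 172
317899 14790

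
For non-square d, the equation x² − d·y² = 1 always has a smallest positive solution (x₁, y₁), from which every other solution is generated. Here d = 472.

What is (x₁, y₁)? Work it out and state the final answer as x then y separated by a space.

306917 14127

√472 = [21; 1,2,1,1,1,…,2,1,42, …], period ℓ=14 (even) → k=13
step 0: (21, 1)  from 21·(1,0) + (0,1)
step 1: (22, 1)  from 1·(21,1) + (1,0)
…
step 5: (239, 11)  from 1·(152,7) + (87,4)
step 6: (1108, 51)  from 4·(239,11) + (152,7)
step 7: (5779, 266)  from 5·(1108,51) + (239,11)
…
step 10: (54227, 2496)  from 1·(30003,1381) + (24224,1115)
step 11: (84230, 3877)  from 1·(54227,2496) + (30003,1381)
step 12: (222687, 10250)  from 2·(84230,3877) + (54227,2496)
step 13: (306917, 14127)  from 1·(222687,10250) + (84230,3877)
fundamental: x₁=306917, y₁=14127  (since 94198044889 − 472·199572129 = 1)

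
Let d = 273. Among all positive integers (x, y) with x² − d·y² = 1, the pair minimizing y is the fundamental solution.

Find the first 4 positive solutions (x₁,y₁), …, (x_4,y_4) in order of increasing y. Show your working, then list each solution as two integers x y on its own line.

√273 = [16; 1,1,10,1,1,32, …], period ℓ=6 (even) → k=5
i=0: a=16 ⇒ p=16, q=1
i=1: a=1 ⇒ p=17, q=1
…
i=3: a=10 ⇒ p=347, q=21
i=4: a=1 ⇒ p=380, q=23
i=5: a=1 ⇒ p=727, q=44
fundamental: x₁=727, y₁=44  (since 528529 − 273·1936 = 1)
(x_2, y_2) = (727·727 + 273·44·44, 727·44 + 44·727) = (1057057, 63976)
(x_3, y_3) = (727·1057057 + 273·44·63976, 727·63976 + 44·1057057) = (1536960151, 93021060)
(x_4, y_4) = (727·1536960151 + 273·44·93021060, 727·93021060 + 44·1536960151) = (2234739002497, 135252557264)

727 44
1057057 63976
1536960151 93021060
2234739002497 135252557264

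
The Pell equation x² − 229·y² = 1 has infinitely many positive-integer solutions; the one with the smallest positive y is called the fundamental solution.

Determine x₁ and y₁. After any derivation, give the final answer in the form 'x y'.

d=229: √d = [15; 7,1,1,7,30] (ℓ=5, odd), read p_9/q_9
a_0=15:  p_0=15·1+0=15,  q_0=15·0+1=1
a_1=7:  p_1=7·15+1=106,  q_1=7·1+0=7
a_2=1:  p_2=1·106+15=121,  q_2=1·7+1=8
a_3=1:  p_3=1·121+106=227,  q_3=1·8+7=15
…
a_5=30:  p_5=30·1710+227=51527,  q_5=30·113+15=3405
a_6=7:  p_6=7·51527+1710=362399,  q_6=7·3405+113=23948
a_7=1:  p_7=1·362399+51527=413926,  q_7=1·23948+3405=27353
a_8=1:  p_8=1·413926+362399=776325,  q_8=1·27353+23948=51301
a_9=7:  p_9=7·776325+413926=5848201,  q_9=7·51301+27353=386460
(x₁, y₁) = (5848201, 386460);  5848201² − 229·386460² = 1 ✓

5848201 386460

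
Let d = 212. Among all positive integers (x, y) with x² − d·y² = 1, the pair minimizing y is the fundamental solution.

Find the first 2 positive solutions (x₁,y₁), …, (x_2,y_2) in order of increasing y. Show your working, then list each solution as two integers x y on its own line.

[14; 1,1,3,1,1,…,1,1,28] for √212; ℓ=14 ⇒ convergent index 13
a_0=14:  p_0=14·1+0=14,  q_0=14·0+1=1
a_1=1:  p_1=1·14+1=15,  q_1=1·1+0=1
a_2=1:  p_2=1·15+14=29,  q_2=1·1+1=2
…
a_4=1:  p_4=1·102+29=131,  q_4=1·7+2=9
a_5=1:  p_5=1·131+102=233,  q_5=1·9+7=16
a_6=1:  p_6=1·233+131=364,  q_6=1·16+9=25
a_7=6:  p_7=6·364+233=2417,  q_7=6·25+16=166
…
a_9=1:  p_9=1·2781+2417=5198,  q_9=1·191+166=357
a_10=1:  p_10=1·5198+2781=7979,  q_10=1·357+191=548
a_11=3:  p_11=3·7979+5198=29135,  q_11=3·548+357=2001
a_12=1:  p_12=1·29135+7979=37114,  q_12=1·2001+548=2549
a_13=1:  p_13=1·37114+29135=66249,  q_13=1·2549+2001=4550
fundamental: x₁=66249, y₁=4550  (since 4388930001 − 212·20702500 = 1)
k=2:  x_2 = 66249·66249+212·4550·4550 = 8777860001,  y_2 = 66249·4550+4550·66249 = 602865900

66249 4550
8777860001 602865900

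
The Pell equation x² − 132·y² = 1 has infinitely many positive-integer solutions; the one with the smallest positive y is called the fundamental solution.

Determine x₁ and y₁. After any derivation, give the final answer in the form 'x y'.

23 2

√132 = [11; 2,22, …], period ℓ=2 (even) → k=1
step 0: (11, 1)  from 11·(1,0) + (0,1)
step 1: (23, 2)  from 2·(11,1) + (1,0)
→ (23, 2).  Check: 23²=529, 132·2²=528, difference 1.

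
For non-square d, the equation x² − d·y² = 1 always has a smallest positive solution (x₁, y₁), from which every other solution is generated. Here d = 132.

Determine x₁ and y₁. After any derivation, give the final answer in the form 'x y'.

23 2

d=132: √d = [11; 2,22] (ℓ=2, even), read p_1/q_1
i=0: a=11 ⇒ p=11, q=1
i=1: a=2 ⇒ p=23, q=2
→ (23, 2).  Check: 23²=529, 132·2²=528, difference 1.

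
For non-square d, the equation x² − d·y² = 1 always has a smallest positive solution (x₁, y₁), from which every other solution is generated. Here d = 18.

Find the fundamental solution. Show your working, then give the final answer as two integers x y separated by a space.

√18 → a₀=4, period (4,8); ℓ=2 even so k=1
i=0: a=4 ⇒ p=4, q=1
i=1: a=4 ⇒ p=17, q=4
→ (17, 4).  Check: 17²=289, 18·4²=288, difference 1.

17 4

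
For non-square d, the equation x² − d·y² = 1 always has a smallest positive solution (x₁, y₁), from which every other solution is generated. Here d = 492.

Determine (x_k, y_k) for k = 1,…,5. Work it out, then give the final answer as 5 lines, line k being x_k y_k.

29767 1342
1772148577 79894628
105503093353351 4756446782010
6281021157926249857 283170302640288712
373934313510478265633287 16858260792630501398198

[22; 5,1,1,10,1,1,5,44] for √492; ℓ=8 ⇒ convergent index 7
i=0: a=22 ⇒ p=22, q=1
i=1: a=5 ⇒ p=111, q=5
…
i=3: a=1 ⇒ p=244, q=11
i=4: a=10 ⇒ p=2573, q=116
i=5: a=1 ⇒ p=2817, q=127
i=6: a=1 ⇒ p=5390, q=243
i=7: a=5 ⇒ p=29767, q=1342
→ (29767, 1342).  Check: 29767²=886074289, 492·1342²=886074288, difference 1.
(x_2, y_2) = (29767·29767 + 492·1342·1342, 29767·1342 + 1342·29767) = (1772148577, 79894628)
(x_3, y_3) = (29767·1772148577 + 492·1342·79894628, 29767·79894628 + 1342·1772148577) = (105503093353351, 4756446782010)
(x_4, y_4) = (29767·105503093353351 + 492·1342·4756446782010, 29767·4756446782010 + 1342·105503093353351) = (6281021157926249857, 283170302640288712)
(x_5, y_5) = (29767·6281021157926249857 + 492·1342·283170302640288712, 29767·283170302640288712 + 1342·6281021157926249857) = (373934313510478265633287, 16858260792630501398198)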